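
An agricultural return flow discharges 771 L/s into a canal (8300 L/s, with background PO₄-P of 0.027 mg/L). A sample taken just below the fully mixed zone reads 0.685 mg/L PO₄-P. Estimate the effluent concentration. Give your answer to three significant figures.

7.77 mg/L

Mass balance: 8300·0.02700 + 771.0·Cₑ = 9071·0.6850
→ Cₑ = (9071·0.6850 − 8300·0.02700) / 771.0 = 7.769 mg/L.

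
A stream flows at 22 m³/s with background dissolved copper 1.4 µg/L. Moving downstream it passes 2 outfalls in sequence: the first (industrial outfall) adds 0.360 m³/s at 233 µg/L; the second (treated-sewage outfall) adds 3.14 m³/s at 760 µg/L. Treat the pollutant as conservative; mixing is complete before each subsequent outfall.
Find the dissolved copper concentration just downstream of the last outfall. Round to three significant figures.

98.1 µg/L

Outfall 1: combined Q = 22.36 m³/s; C = (22.00·1.400 + 0.3600·233.0)/22.36 = 5.129 µg/L.
Outfall 2: combined Q = 25.50 m³/s; C = (22.36·5.129 + 3.140·760.0)/25.50 = 98.08 µg/L.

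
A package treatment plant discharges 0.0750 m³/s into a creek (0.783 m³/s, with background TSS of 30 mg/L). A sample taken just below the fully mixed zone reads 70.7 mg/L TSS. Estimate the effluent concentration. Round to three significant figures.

Mass balance: 0.7830·30.00 + 0.07500·Cₑ = 0.8580·70.70
→ Cₑ = (0.8580·70.70 − 0.7830·30.00) / 0.07500 = 495.6 mg/L.

496 mg/L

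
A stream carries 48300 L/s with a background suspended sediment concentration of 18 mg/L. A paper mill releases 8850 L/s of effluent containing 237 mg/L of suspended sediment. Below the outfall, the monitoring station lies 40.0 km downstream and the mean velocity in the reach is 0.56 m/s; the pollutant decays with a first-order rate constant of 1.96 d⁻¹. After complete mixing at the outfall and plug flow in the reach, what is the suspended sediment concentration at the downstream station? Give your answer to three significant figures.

After mixing, C = (48300·18.00 + 8850·237.0) / 57150 = 2967000/57150 = 51.91 mg/L.
Travel time t = 40.0·1000 / 0.56 = 71430 s = 19.84 h.
After decay, C = 51.91 × e^(−kt) = 51.91 × 0.1978 = 10.27 mg/L.

10.3 mg/L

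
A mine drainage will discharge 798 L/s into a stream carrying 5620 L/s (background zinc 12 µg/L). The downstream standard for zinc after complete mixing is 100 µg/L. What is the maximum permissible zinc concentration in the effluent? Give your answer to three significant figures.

At the limit, (Qr·Cr + Qe·Cₑ)/(Qr + Qe) = 100:
Cₑ = (6418·100 − 5620·12.00) / 798.0 = 719.7 µg/L.

720 µg/L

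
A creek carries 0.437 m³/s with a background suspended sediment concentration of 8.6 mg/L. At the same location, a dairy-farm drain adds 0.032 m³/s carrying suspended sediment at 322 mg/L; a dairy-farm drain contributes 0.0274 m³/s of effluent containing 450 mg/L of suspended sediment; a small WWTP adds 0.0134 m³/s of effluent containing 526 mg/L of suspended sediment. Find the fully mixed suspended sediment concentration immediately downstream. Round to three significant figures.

Mixed concentration C = ΣQC/ΣQ = (0.4370·8.600 + 0.03200·322.0 + 0.02740·450.0 + 0.01340·526.0) / 0.5098 = 33.44/0.5098 = 65.60 mg/L.

65.6 mg/L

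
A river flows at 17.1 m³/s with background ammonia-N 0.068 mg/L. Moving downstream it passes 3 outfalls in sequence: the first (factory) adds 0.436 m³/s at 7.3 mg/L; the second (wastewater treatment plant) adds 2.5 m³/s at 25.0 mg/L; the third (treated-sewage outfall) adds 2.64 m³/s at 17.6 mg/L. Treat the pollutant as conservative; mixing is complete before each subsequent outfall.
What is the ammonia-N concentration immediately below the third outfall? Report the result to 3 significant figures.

5.00 mg/L

After outfall 1: Q = 17.10 + 0.4360 = 17.54 m³/s; C = (17.10·0.06800 + 0.4360·7.300)/17.54 = 0.2478 mg/L.
After outfall 2: Q = 17.54 + 2.500 = 20.04 m³/s; C = (17.54·0.2478 + 2.500·25.00)/20.04 = 3.336 mg/L.
After outfall 3: Q = 20.04 + 2.640 = 22.68 m³/s; C = (20.04·3.336 + 2.640·17.60)/22.68 = 4.997 mg/L.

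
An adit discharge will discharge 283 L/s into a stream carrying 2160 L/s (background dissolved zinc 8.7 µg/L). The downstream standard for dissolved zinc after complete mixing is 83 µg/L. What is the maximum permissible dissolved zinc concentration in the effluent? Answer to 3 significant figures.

At the limit, (Qr·Cr + Qe·Cₑ)/(Qr + Qe) = 83:
Cₑ = (2443·83 − 2160·8.700) / 283.0 = 650.1 µg/L.

650 µg/L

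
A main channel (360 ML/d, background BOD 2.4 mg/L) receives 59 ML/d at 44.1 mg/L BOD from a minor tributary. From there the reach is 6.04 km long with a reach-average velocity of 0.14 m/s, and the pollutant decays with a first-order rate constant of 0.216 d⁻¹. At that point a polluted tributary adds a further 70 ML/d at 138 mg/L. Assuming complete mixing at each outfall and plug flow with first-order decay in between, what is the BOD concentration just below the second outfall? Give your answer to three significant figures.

26.1 mg/L

Flow-weighted average: C = (360.0·2.400 + 59.00·44.10) / 419.0 = 3466/419.0 = 8.272 mg/L; combined flow 419.0 ML/d.
Travel time t = 6.04·1000 / 0.14 = 43140 s = 11.98 h.
Applying C = C₀e^(−kt): 8.272 × 0.8978 = 7.426 mg/L.
At the second outfall, C = (419.0·7.426 + 70.00·138.0) / (419.0 + 70.00) = 26.12 mg/L.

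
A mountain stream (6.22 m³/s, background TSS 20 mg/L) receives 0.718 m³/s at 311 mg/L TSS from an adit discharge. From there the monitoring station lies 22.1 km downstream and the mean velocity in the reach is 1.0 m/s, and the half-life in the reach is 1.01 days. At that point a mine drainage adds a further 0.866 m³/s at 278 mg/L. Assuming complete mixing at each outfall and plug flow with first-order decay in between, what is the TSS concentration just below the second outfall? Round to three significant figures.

Mixed concentration C = ΣQC/ΣQ = (6.220·20.00 + 0.7180·311.0) / 6.938 = 347.7/6.938 = 50.12 mg/L; combined flow 6.938 m³/s.
Travel time t = 22.1·1000 / 1.0 = 22100 s = 6.139 h.
Half-life 1.01 d → k = ln 2 / 1.01 = 0.6863 d⁻¹.
Applying C = C₀e^(−kt): 50.12 × 0.8390 = 42.05 mg/L.
At the second outfall, C = (6.938·42.05 + 0.8660·278.0) / (6.938 + 0.8660) = 68.23 mg/L.

68.2 mg/L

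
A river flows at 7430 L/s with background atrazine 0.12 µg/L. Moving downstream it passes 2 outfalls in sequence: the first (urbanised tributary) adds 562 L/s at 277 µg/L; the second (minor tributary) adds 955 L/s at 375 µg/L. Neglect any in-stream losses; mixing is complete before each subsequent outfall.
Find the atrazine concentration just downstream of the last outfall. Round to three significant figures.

57.5 µg/L

Outfall 1: combined Q = 7992 L/s; C = (7430·0.1200 + 562.0·277.0)/7992 = 19.59 µg/L.
Outfall 2: combined Q = 8947 L/s; C = (7992·19.59 + 955.0·375.0)/8947 = 57.53 µg/L.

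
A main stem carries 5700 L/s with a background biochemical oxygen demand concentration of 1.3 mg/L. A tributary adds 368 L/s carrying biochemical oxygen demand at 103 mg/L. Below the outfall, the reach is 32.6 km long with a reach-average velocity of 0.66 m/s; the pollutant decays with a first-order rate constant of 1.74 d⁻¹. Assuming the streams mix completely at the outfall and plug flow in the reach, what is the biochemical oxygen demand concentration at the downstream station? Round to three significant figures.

Conservation of mass: C = (5700·1.300 + 368.0·103.0) / 6068 = 45310/6068 = 7.468 mg/L.
Travel time t = 32.6·1000 / 0.66 = 49390 s = 13.72 h.
First-order decay: C = 7.468·exp(−k·t) = 7.468·0.3698 = 2.762 mg/L.

2.76 mg/L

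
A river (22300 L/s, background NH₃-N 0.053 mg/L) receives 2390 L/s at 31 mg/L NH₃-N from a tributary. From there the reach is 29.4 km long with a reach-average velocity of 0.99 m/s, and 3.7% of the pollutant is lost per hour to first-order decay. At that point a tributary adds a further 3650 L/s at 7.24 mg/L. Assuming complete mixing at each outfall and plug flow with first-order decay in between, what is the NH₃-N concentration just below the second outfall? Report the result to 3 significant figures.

2.88 mg/L

Mass balance: C = (22300·0.05300 + 2390·31.00) / 24690 = 75270/24690 = 3.049 mg/L; combined flow 24690 L/s.
Travel time t = 29.4·1000 / 0.99 = 29700 s = 8.249 h.
3.7%/h lost → k = −ln(1 − 0.037) = 0.03770 h⁻¹.
First-order decay: C = 3.049·exp(−k·t) = 3.049·0.7327 = 2.234 mg/L.
Second outfall: C = (24690·2.234 + 3650·7.240)/28340 = 2.879 mg/L.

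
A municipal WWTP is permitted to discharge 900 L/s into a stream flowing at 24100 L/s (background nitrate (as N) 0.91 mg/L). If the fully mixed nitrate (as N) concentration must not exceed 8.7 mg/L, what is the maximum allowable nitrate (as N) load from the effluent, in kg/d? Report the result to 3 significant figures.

16900 kg/d

Mass balance at the limit: 24100·0.9100 + 900.0·Cₑ = 25000·8.7 → Cₑ = 217.3 mg/L.
900.0 L/s = 0.9000 m³/s. Load = 0.9000 m³/s × 217.3 g/m³ × 86 400 s/d = 16900 kg/d.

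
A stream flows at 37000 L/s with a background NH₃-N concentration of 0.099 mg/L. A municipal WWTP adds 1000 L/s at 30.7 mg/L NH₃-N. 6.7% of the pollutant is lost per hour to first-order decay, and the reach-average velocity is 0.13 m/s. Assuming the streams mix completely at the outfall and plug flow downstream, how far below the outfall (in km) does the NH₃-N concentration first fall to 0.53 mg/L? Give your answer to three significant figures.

Mixed concentration C = ΣQC/ΣQ = (37000·0.09900 + 1000·30.70) / 38000 = 34360/38000 = 0.9043 mg/L.
6.7%/h lost → k = −ln(1 − 0.067) = 0.06935 h⁻¹.
Set 0.9043·exp(−k·t) = 0.53 → t = ln(0.9043/0.53)/k = 27730 s = 7.704 h.
Distance = v·t = 0.13·27730 = 3605 m = 3.605 km.

3.61 km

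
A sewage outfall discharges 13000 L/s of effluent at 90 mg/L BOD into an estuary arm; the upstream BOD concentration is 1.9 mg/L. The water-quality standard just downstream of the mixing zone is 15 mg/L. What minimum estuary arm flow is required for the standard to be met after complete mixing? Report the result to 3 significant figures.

Set C_mix = 15: (Q·1.900 + 13000·90.00) / (Q + 13000) = 15
→ Q = 13000·(90.00 − 15)/(15 − 1.900) = 74430 L/s.

74400 L/s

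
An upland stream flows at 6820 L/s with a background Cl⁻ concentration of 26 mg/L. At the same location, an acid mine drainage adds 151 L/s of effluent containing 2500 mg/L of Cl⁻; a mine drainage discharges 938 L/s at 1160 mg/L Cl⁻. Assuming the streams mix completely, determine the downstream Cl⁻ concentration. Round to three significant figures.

Conservation of mass: C = (6820·26.00 + 151.0·2500 + 938.0·1160) / 7909 = 1643000/7909 = 207.7 mg/L.

208 mg/L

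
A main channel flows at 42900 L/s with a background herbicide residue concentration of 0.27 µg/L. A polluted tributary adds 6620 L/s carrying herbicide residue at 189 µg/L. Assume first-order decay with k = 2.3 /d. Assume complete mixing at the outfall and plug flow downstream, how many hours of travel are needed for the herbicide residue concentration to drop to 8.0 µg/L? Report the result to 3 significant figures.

12.1 h

Flow-weighted average: C = (42900·0.2700 + 6620·189.0) / 49520 = 1263000/49520 = 25.50 µg/L.
25.50·exp(−k·t) = 8.0 → t = ln(25.50/8.0)/k = 43550 s = 12.10 h.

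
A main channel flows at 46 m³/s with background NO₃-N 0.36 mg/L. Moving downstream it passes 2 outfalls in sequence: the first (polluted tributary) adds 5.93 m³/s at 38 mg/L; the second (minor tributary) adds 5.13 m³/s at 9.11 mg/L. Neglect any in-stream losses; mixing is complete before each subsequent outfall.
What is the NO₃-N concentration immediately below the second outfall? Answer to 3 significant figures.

5.06 mg/L

Below outfall 1: Q → 51.93 m³/s, C = (46.00·0.3600 + 5.930·38.00)/51.93 = 4.658 mg/L.
Below outfall 2: Q → 57.06 m³/s, C = (51.93·4.658 + 5.130·9.110)/57.06 = 5.058 mg/L.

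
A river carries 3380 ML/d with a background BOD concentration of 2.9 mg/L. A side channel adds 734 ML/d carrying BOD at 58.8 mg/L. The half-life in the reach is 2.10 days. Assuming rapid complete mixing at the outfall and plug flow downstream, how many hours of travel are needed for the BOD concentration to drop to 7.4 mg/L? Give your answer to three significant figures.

Mass balance: C = (3380·2.900 + 734.0·58.80) / 4114 = 52960/4114 = 12.87 mg/L.
Half-life 2.10 d → k = ln 2 / 2.10 = 0.3301 d⁻¹.
12.87·exp(−k·t) = 7.4 → t = ln(12.87/7.4)/k = 144900 s = 40.26 h.

40.3 h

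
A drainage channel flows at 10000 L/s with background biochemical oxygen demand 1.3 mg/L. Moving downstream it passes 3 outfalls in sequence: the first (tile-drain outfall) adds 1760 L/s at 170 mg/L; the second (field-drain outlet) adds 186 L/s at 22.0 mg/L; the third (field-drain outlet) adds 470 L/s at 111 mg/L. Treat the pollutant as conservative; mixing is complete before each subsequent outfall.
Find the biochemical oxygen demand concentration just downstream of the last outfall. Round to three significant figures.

29.7 mg/L

Outfall 1: combined Q = 11760 L/s; C = (10000·1.300 + 1760·170.0)/11760 = 26.55 mg/L.
Outfall 2: combined Q = 11950 L/s; C = (11760·26.55 + 186.0·22.00)/11950 = 26.48 mg/L.
Outfall 3: combined Q = 12420 L/s; C = (11950·26.48 + 470.0·111.0)/12420 = 29.68 mg/L.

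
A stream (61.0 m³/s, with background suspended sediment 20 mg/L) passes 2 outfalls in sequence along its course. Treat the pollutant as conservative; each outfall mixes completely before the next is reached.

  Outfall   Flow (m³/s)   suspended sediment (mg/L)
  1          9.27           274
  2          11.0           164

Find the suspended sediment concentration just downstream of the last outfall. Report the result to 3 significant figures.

Outfall 1: combined Q = 70.27 m³/s; C = (61.00·20.00 + 9.270·274.0)/70.27 = 53.51 mg/L.
Outfall 2: combined Q = 81.27 m³/s; C = (70.27·53.51 + 11.00·164.0)/81.27 = 68.46 mg/L.

68.5 mg/L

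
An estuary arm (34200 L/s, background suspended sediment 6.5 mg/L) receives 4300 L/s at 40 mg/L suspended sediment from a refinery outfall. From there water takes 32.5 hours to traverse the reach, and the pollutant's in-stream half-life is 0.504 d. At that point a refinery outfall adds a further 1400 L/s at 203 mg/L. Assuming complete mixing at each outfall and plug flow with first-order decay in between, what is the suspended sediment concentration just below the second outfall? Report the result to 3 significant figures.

Mixed concentration C = ΣQC/ΣQ = (34200·6.500 + 4300·40.00) / 38500 = 394300/38500 = 10.24 mg/L; combined flow 38500 L/s.
Half-life 0.504 d → k = ln 2 / 0.504 = 1.375 d⁻¹.
After decay, C = 10.24 × e^(−kt) = 10.24 × 0.1553 = 1.591 mg/L.
At the second outfall, C = (38500·1.591 + 1400·203.0) / (38500 + 1400) = 8.658 mg/L.

8.66 mg/L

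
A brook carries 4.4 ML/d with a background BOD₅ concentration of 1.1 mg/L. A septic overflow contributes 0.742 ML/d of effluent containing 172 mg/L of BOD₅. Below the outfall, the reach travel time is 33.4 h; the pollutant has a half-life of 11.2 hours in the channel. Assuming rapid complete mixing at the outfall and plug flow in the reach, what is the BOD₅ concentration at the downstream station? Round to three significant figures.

3.26 mg/L

After mixing, C = (4.400·1.100 + 0.7420·172.0) / 5.142 = 132.5/5.142 = 25.76 mg/L.
Half-life 11.2 h → k = ln 2 / 11.2 = 0.06189 h⁻¹ = 1.485 d⁻¹.
Applying C = C₀e^(−kt): 25.76 × 0.1266 = 3.260 mg/L.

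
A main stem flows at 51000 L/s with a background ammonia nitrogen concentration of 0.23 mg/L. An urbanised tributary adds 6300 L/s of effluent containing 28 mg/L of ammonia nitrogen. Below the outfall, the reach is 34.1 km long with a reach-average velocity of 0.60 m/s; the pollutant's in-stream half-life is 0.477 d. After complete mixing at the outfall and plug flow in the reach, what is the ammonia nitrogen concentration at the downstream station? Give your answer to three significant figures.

1.26 mg/L

After mixing, C = (51000·0.2300 + 6300·28.00) / 57300 = 188100/57300 = 3.283 mg/L.
Travel time t = 34.1·1000 / 0.60 = 56830 s = 15.79 h.
Half-life 0.477 d → k = ln 2 / 0.477 = 1.453 d⁻¹.
After decay, C = 3.283 × e^(−kt) = 3.283 × 0.3845 = 1.262 mg/L.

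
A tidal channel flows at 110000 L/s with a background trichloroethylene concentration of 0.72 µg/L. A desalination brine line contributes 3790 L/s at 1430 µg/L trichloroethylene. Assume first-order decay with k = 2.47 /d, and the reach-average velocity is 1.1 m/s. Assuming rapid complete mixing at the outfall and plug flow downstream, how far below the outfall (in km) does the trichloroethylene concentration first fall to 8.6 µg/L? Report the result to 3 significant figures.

66.4 km

Flow-weighted average: C = (110000·0.7200 + 3790·1430) / 113800 = 5499000/113800 = 48.32 µg/L.
Set 48.32·exp(−k·t) = 8.6 → t = ln(48.32/8.6)/k = 60380 s = 16.77 h.
Distance = v·t = 1.1·60380 = 66420 m = 66.42 km.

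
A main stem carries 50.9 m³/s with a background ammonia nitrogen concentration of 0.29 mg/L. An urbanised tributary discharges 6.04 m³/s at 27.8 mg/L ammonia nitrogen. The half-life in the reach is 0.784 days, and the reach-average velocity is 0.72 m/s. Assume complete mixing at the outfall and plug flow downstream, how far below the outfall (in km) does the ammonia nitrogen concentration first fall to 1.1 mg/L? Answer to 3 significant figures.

Mass balance: C = (50.90·0.2900 + 6.040·27.80) / 56.94 = 182.7/56.94 = 3.208 mg/L.
Half-life 0.784 d → k = ln 2 / 0.784 = 0.8841 d⁻¹.
Set 3.208·exp(−k·t) = 1.1 → t = ln(3.208/1.1)/k = 104600 s = 29.06 h.
Distance = v·t = 0.72·104600 = 75310 m = 75.31 km.

75.3 km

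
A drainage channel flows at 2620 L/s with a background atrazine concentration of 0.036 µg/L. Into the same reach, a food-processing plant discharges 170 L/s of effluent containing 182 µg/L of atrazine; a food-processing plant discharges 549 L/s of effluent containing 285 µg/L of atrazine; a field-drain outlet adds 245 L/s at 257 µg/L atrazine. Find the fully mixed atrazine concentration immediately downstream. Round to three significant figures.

69.9 µg/L

After mixing, C = (2620·0.03600 + 170.0·182.0 + 549.0·285.0 + 245.0·257.0) / 3584 = 250500/3584 = 69.88 µg/L.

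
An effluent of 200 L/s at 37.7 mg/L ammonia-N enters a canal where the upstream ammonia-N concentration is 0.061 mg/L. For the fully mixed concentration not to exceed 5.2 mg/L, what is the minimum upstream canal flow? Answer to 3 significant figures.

1260 L/s

Set C_mix = 5.2: (Q·0.06100 + 200.0·37.70) / (Q + 200.0) = 5.2
→ Q = 200.0·(37.70 − 5.2)/(5.2 − 0.06100) = 1265 L/s.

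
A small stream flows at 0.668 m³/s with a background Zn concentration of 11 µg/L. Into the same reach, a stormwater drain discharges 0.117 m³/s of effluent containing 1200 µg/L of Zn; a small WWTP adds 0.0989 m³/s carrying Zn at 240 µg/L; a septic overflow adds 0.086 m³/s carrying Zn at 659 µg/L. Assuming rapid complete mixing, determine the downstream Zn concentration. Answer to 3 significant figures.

Flow-weighted average: C = (0.6680·11.00 + 0.1170·1200 + 0.09890·240.0 + 0.08600·659.0) / 0.9699 = 228.2/0.9699 = 235.2 µg/L.

235 µg/L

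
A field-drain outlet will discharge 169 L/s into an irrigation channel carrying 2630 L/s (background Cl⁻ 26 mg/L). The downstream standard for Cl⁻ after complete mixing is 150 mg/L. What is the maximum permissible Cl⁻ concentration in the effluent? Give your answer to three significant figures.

At the limit, (Qr·Cr + Qe·Cₑ)/(Qr + Qe) = 150:
Cₑ = (2799·150 − 2630·26.00) / 169.0 = 2080 mg/L.

2080 mg/L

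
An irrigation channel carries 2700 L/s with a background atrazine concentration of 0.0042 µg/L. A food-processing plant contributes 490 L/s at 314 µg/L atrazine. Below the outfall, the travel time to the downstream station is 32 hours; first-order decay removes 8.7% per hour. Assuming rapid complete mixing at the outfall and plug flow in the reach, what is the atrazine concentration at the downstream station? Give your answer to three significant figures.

Mass balance: C = (2700·0.004200 + 490.0·314.0) / 3190 = 153900/3190 = 48.24 µg/L.
8.7%/h lost → k = −ln(1 − 0.087) = 0.09102 h⁻¹.
Applying C = C₀e^(−kt): 48.24 × 0.05433 = 2.621 µg/L.

2.62 µg/L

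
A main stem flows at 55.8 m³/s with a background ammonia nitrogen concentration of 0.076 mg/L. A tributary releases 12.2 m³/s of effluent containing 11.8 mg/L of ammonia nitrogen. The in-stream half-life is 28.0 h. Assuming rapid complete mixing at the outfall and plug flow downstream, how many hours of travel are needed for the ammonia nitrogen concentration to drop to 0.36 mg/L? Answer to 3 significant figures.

72.7 h

Mixed concentration C = ΣQC/ΣQ = (55.80·0.07600 + 12.20·11.80) / 68.00 = 148.2/68.00 = 2.179 mg/L.
Half-life 28.0 h → k = ln 2 / 28.0 = 0.02476 h⁻¹ = 0.5941 d⁻¹.
2.179·exp(−k·t) = 0.36 → t = ln(2.179/0.36)/k = 261900 s = 72.74 h.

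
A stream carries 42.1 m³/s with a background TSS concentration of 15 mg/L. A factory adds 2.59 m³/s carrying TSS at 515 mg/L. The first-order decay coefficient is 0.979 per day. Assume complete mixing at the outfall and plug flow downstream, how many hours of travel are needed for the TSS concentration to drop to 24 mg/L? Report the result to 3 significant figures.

14.8 h

Flow-weighted average: C = (42.10·15.00 + 2.590·515.0) / 44.69 = 1965/44.69 = 43.98 mg/L.
43.98·exp(−k·t) = 24 → t = ln(43.98/24)/k = 53450 s = 14.85 h.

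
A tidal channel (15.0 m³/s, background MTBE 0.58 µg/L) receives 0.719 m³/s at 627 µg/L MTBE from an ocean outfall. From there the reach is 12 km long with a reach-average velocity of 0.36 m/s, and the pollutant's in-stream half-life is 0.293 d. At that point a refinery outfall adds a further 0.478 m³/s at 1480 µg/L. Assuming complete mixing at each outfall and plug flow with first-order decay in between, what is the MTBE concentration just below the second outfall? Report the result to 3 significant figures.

55.1 µg/L

Flow-weighted average: C = (15.00·0.5800 + 0.7190·627.0) / 15.72 = 459.5/15.72 = 29.23 µg/L; combined flow 15.72 m³/s.
Travel time t = 12·1000 / 0.36 = 33330 s = 9.259 h.
Half-life 0.293 d → k = ln 2 / 0.293 = 2.366 d⁻¹.
Applying C = C₀e^(−kt): 29.23 × 0.4014 = 11.74 µg/L.
Second outfall: C = (15.72·11.74 + 0.4780·1480)/16.20 = 55.07 µg/L.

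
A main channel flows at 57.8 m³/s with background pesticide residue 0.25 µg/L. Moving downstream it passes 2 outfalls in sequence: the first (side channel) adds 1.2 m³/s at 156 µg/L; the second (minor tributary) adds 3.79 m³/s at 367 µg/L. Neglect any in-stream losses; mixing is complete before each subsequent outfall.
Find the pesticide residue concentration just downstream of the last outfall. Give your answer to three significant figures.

25.4 µg/L

Below outfall 1: Q → 59.00 m³/s, C = (57.80·0.2500 + 1.200·156.0)/59.00 = 3.418 µg/L.
Below outfall 2: Q → 62.79 m³/s, C = (59.00·3.418 + 3.790·367.0)/62.79 = 25.36 µg/L.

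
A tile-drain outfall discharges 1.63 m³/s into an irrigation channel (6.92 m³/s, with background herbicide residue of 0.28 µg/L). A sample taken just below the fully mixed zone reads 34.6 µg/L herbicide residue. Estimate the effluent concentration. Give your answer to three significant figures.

Mass balance: 6.920·0.2800 + 1.630·Cₑ = 8.550·34.60
→ Cₑ = (8.550·34.60 − 6.920·0.2800) / 1.630 = 180.3 µg/L.

180 µg/L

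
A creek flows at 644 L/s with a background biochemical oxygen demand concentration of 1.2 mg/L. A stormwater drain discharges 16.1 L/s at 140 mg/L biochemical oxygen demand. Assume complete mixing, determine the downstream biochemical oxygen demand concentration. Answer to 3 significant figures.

4.59 mg/L

After mixing, C = (644.0·1.200 + 16.10·140.0) / 660.1 = 3027/660.1 = 4.585 mg/L.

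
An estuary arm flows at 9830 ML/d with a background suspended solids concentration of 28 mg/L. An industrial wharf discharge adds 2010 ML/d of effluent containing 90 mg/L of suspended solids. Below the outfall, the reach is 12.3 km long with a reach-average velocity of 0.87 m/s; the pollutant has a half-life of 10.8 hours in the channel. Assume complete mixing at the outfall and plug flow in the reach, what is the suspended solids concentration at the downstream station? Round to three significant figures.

29.9 mg/L

After mixing, C = (9830·28.00 + 2010·90.00) / 11840 = 456100/11840 = 38.53 mg/L.
Travel time t = 12.3·1000 / 0.87 = 14140 s = 3.927 h.
Half-life 10.8 h → k = ln 2 / 10.8 = 0.06418 h⁻¹ = 1.540 d⁻¹.
Decay over the reach: 38.53·exp(−kt) = 38.53·0.7772 = 29.94 mg/L.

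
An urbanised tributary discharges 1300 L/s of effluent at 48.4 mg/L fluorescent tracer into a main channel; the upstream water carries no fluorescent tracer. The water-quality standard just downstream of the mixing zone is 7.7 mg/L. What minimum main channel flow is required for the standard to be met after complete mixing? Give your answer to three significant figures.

Set C_mix = 7.7: (Q·0 + 1300·48.40) / (Q + 1300) = 7.7
→ Q = 1300·(48.40 − 7.7)/(7.7 − 0) = 6871 L/s.

6870 L/s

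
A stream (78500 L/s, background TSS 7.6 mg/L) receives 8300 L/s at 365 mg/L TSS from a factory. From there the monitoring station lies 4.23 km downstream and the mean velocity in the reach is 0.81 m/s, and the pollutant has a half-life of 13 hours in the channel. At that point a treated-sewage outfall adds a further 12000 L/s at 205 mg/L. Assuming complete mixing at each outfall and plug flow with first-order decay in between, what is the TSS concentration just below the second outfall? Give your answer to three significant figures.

Mixed concentration C = ΣQC/ΣQ = (78500·7.600 + 8300·365.0) / 86800 = 3626000/86800 = 41.78 mg/L; combined flow 86800 L/s.
Travel time t = 4.23·1000 / 0.81 = 5222 s = 1.451 h.
Half-life 13 h → k = ln 2 / 13 = 0.05332 h⁻¹ = 1.280 d⁻¹.
After decay, C = 41.78 × e^(−kt) = 41.78 × 0.9256 = 38.67 mg/L.
At the second outfall, C = (86800·38.67 + 12000·205.0) / (86800 + 12000) = 58.87 mg/L.

58.9 mg/L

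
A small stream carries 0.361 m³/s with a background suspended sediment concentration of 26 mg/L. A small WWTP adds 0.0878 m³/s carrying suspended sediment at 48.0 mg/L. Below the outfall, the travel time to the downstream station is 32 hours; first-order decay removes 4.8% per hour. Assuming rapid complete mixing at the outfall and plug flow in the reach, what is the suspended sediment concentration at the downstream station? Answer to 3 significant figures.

Mass balance: C = (0.3610·26.00 + 0.08780·48.00) / 0.4488 = 13.60/0.4488 = 30.30 mg/L.
4.8%/h lost → k = −ln(1 − 0.048) = 0.04919 h⁻¹.
Applying C = C₀e^(−kt): 30.30 × 0.2072 = 6.279 mg/L.

6.28 mg/L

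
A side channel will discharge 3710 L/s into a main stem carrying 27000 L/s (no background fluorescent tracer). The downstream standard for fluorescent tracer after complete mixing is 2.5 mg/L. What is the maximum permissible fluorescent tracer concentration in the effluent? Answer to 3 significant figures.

At the limit, (Qr·Cr + Qe·Cₑ)/(Qr + Qe) = 2.5:
Cₑ = (30710·2.5 − 27000·0) / 3710 = 20.69 mg/L.

20.7 mg/L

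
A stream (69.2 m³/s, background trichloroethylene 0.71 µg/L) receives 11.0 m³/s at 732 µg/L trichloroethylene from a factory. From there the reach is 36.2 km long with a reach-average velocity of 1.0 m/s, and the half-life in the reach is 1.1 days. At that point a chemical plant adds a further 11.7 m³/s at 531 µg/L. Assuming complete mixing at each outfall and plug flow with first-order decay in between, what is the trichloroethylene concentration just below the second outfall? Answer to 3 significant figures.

135 µg/L

After mixing, C = (69.20·0.7100 + 11.00·732.0) / 80.20 = 8101/80.20 = 101.0 µg/L; combined flow 80.20 m³/s.
Travel time t = 36.2·1000 / 1.0 = 36200 s = 10.06 h.
Half-life 1.1 d → k = ln 2 / 1.1 = 0.6301 d⁻¹.
First-order decay: C = 101.0·exp(−k·t) = 101.0·0.7680 = 77.57 µg/L.
At the second outfall, C = (80.20·77.57 + 11.70·531.0) / (80.20 + 11.70) = 135.3 µg/L.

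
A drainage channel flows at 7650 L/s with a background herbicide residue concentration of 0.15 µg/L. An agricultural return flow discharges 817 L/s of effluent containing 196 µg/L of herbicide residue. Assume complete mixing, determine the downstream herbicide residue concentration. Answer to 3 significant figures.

19.0 µg/L

After mixing, C = (7650·0.1500 + 817.0·196.0) / 8467 = 161300/8467 = 19.05 µg/L.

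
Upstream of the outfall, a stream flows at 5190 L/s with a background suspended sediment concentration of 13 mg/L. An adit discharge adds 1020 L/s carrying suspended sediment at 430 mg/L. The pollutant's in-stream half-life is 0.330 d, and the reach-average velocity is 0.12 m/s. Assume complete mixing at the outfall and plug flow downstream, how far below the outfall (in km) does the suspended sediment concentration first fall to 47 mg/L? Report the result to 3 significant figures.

2.72 km

After mixing, C = (5190·13.00 + 1020·430.0) / 6210 = 506100/6210 = 81.49 mg/L.
Half-life 0.330 d → k = ln 2 / 0.330 = 2.100 d⁻¹.
Set 81.49·exp(−k·t) = 47 → t = ln(81.49/47)/k = 22640 s = 6.289 h.
Distance = v·t = 0.12·22640 = 2717 m = 2.717 km.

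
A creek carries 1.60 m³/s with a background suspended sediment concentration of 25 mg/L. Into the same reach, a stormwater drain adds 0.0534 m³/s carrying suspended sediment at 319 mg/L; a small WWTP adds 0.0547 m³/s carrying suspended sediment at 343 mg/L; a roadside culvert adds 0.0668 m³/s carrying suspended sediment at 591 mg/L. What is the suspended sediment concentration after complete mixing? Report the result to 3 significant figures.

64.9 mg/L

Mass balance: C = (1.600·25.00 + 0.05340·319.0 + 0.05470·343.0 + 0.06680·591.0) / 1.775 = 115.3/1.775 = 64.95 mg/L.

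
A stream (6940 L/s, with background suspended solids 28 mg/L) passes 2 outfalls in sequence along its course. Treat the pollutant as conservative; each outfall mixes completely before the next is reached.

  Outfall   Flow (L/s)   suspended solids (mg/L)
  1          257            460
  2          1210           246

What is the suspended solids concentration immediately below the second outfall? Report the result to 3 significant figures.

72.6 mg/L

Outfall 1: combined Q = 7197 L/s; C = (6940·28.00 + 257.0·460.0)/7197 = 43.43 mg/L.
Outfall 2: combined Q = 8407 L/s; C = (7197·43.43 + 1210·246.0)/8407 = 72.58 mg/L.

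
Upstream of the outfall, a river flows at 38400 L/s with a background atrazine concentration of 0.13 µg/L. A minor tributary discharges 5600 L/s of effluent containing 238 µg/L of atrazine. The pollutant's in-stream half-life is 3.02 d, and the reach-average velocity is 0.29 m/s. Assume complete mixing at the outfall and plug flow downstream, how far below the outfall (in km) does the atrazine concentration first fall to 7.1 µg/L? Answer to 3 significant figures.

Mass balance: C = (38400·0.1300 + 5600·238.0) / 44000 = 1338000/44000 = 30.40 µg/L.
Half-life 3.02 d → k = ln 2 / 3.02 = 0.2295 d⁻¹.
Set 30.40·exp(−k·t) = 7.1 → t = ln(30.40/7.1)/k = 547500 s = 152.1 h.
Distance = v·t = 0.29·547500 = 158800 m = 158.8 km.

159 km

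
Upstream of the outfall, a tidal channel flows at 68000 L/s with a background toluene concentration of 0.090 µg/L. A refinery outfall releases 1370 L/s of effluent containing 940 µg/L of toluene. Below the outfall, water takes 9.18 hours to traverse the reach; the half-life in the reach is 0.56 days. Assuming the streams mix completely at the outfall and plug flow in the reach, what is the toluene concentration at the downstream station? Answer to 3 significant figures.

Conservation of mass: C = (68000·0.09000 + 1370·940.0) / 69370 = 1294000/69370 = 18.65 µg/L.
Half-life 0.56 d → k = ln 2 / 0.56 = 1.238 d⁻¹.
After decay, C = 18.65 × e^(−kt) = 18.65 × 0.6229 = 11.62 µg/L.

11.6 µg/L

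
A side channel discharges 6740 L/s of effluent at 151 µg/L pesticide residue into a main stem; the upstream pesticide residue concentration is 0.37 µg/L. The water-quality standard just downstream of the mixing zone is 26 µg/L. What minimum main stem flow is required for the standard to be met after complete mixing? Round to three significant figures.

32900 L/s

Set C_mix = 26: (Q·0.3700 + 6740·151.0) / (Q + 6740) = 26
→ Q = 6740·(151.0 − 26)/(26 − 0.3700) = 32870 L/s.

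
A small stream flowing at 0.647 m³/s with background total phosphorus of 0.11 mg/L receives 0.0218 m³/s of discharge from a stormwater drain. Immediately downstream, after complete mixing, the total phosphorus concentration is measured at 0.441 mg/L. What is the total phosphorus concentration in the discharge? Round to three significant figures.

Mass balance: 0.6470·0.1100 + 0.02180·Cₑ = 0.6688·0.4410
→ Cₑ = (0.6688·0.4410 − 0.6470·0.1100) / 0.02180 = 10.26 mg/L.

10.3 mg/L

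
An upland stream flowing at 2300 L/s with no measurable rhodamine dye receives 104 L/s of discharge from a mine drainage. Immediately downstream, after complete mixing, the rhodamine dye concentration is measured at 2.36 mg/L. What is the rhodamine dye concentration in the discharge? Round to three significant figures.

54.6 mg/L

Mass balance: 2300·0 + 104.0·Cₑ = 2404·2.360
→ Cₑ = (2404·2.360 − 2300·0) / 104.0 = 54.55 mg/L.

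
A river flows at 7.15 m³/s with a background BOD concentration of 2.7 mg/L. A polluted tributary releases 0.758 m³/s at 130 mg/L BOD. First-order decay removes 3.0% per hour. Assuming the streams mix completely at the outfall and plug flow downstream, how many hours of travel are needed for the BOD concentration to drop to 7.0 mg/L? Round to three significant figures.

24.8 h

Flow-weighted average: C = (7.150·2.700 + 0.7580·130.0) / 7.908 = 117.8/7.908 = 14.90 mg/L.
3.0%/h lost → k = −ln(1 − 0.03) = 0.03046 h⁻¹.
14.90·exp(−k·t) = 7.0 → t = ln(14.90/7.0)/k = 89300 s = 24.81 h.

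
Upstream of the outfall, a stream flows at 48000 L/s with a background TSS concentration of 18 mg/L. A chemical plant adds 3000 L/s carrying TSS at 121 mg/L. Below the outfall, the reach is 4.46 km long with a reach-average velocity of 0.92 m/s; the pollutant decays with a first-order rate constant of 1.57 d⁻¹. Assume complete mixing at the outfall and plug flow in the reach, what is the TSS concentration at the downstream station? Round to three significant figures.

22.0 mg/L

Conservation of mass: C = (48000·18.00 + 3000·121.0) / 51000 = 1227000/51000 = 24.06 mg/L.
Travel time t = 4.46·1000 / 0.92 = 4848 s = 1.347 h.
Applying C = C₀e^(−kt): 24.06 × 0.9157 = 22.03 mg/L.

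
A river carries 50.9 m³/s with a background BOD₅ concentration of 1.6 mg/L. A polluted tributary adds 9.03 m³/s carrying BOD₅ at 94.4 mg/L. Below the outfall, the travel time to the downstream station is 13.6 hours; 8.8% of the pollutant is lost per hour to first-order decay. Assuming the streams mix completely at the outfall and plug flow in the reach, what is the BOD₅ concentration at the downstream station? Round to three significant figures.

4.45 mg/L

After mixing, C = (50.90·1.600 + 9.030·94.40) / 59.93 = 933.9/59.93 = 15.58 mg/L.
8.8%/h lost → k = −ln(1 − 0.088) = 0.09212 h⁻¹.
Decay over the reach: 15.58·exp(−kt) = 15.58·0.2857 = 4.452 mg/L.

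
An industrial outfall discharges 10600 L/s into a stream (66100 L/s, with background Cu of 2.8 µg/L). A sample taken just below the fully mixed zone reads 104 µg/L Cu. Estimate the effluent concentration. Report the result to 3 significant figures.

735 µg/L

Mass balance: 66100·2.800 + 10600·Cₑ = 76700·104.0
→ Cₑ = (76700·104.0 − 66100·2.800) / 10600 = 735.1 µg/L.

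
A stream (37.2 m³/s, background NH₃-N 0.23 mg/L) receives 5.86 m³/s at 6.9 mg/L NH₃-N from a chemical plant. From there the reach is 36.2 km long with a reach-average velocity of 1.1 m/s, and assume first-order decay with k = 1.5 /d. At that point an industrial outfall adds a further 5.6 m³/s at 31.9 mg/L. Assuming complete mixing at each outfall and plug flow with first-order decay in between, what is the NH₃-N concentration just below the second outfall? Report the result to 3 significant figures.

Flow-weighted average: C = (37.20·0.2300 + 5.860·6.900) / 43.06 = 48.99/43.06 = 1.138 mg/L; combined flow 43.06 m³/s.
Travel time t = 36.2·1000 / 1.1 = 32910 s = 9.141 h.
First-order decay: C = 1.138·exp(−k·t) = 1.138·0.5648 = 0.6425 mg/L.
At the second outfall, C = (43.06·0.6425 + 5.600·31.90) / (43.06 + 5.600) = 4.240 mg/L.

4.24 mg/L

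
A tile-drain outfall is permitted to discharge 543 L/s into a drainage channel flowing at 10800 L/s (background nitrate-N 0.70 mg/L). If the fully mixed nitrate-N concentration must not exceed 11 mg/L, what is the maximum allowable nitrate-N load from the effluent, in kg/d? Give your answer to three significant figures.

10100 kg/d

Mass balance at the limit: 10800·0.7000 + 543.0·Cₑ = 11340·11 → Cₑ = 215.9 mg/L.
543.0 L/s = 0.5430 m³/s. Load = 0.5430 m³/s × 215.9 g/m³ × 86 400 s/d = 10130 kg/d.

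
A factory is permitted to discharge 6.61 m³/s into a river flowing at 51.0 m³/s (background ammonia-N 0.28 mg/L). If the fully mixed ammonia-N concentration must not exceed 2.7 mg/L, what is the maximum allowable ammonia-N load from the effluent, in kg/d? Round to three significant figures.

12200 kg/d

Mass balance at the limit: 51.00·0.2800 + 6.610·Cₑ = 57.61·2.7 → Cₑ = 21.37 mg/L.
Load = 6.610 m³/s × 21.37 g/m³ × 86 400 s/d = 12210 kg/d.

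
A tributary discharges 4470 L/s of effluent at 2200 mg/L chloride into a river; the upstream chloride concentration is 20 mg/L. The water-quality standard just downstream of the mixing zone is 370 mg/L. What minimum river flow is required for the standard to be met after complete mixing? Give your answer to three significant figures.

Set C_mix = 370: (Q·20.00 + 4470·2200) / (Q + 4470) = 370
→ Q = 4470·(2200 − 370)/(370 − 20.00) = 23370 L/s.

23400 L/s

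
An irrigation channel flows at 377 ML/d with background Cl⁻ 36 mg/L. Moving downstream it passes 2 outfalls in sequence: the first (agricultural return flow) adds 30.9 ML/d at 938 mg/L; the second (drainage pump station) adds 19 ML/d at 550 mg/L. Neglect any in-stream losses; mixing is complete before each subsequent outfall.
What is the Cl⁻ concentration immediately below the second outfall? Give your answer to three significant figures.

Below outfall 1: Q → 407.9 ML/d, C = (377.0·36.00 + 30.90·938.0)/407.9 = 104.3 mg/L.
Below outfall 2: Q → 426.9 ML/d, C = (407.9·104.3 + 19.00·550.0)/426.9 = 124.2 mg/L.

124 mg/L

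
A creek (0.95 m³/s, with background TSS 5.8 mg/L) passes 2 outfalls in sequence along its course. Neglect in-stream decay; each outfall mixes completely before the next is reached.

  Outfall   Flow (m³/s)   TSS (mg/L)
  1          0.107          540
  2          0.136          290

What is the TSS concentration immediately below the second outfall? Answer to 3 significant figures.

86.1 mg/L

Below outfall 1: Q → 1.057 m³/s, C = (0.9500·5.800 + 0.1070·540.0)/1.057 = 59.88 mg/L.
Below outfall 2: Q → 1.193 m³/s, C = (1.057·59.88 + 0.1360·290.0)/1.193 = 86.11 mg/L.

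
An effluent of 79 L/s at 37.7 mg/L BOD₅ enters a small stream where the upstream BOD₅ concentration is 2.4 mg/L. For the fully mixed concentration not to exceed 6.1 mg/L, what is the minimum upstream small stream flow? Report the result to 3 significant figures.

675 L/s

Set C_mix = 6.1: (Q·2.400 + 79.00·37.70) / (Q + 79.00) = 6.1
→ Q = 79.00·(37.70 − 6.1)/(6.1 − 2.400) = 674.7 L/s.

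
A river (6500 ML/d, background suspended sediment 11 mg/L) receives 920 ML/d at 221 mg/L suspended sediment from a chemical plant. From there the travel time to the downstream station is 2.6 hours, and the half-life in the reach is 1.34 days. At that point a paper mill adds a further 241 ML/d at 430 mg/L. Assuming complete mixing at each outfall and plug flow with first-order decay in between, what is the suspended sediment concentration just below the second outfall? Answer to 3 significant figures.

Mixed concentration C = ΣQC/ΣQ = (6500·11.00 + 920.0·221.0) / 7420 = 274800/7420 = 37.04 mg/L; combined flow 7420 ML/d.
Half-life 1.34 d → k = ln 2 / 1.34 = 0.5173 d⁻¹.
After decay, C = 37.04 × e^(−kt) = 37.04 × 0.9455 = 35.02 mg/L.
At the second outfall, C = (7420·35.02 + 241.0·430.0) / (7420 + 241.0) = 47.44 mg/L.

47.4 mg/L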